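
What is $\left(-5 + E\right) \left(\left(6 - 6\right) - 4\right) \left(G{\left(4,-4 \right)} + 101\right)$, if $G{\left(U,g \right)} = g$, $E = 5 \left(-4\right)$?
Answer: $9700$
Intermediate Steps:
$E = -20$
$\left(-5 + E\right) \left(\left(6 - 6\right) - 4\right) \left(G{\left(4,-4 \right)} + 101\right) = \left(-5 - 20\right) \left(\left(6 - 6\right) - 4\right) \left(-4 + 101\right) = - 25 \left(\left(6 - 6\right) - 4\right) 97 = - 25 \left(0 - 4\right) 97 = \left(-25\right) \left(-4\right) 97 = 100 \cdot 97 = 9700$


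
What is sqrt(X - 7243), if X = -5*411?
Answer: I*sqrt(9298) ≈ 96.426*I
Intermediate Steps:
X = -2055
sqrt(X - 7243) = sqrt(-2055 - 7243) = sqrt(-9298) = I*sqrt(9298)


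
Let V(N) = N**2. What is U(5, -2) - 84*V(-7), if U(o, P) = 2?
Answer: -4114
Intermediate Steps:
U(5, -2) - 84*V(-7) = 2 - 84*(-7)**2 = 2 - 84*49 = 2 - 4116 = -4114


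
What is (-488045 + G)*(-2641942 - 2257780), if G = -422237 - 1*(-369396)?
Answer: 2650191033692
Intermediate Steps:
G = -52841 (G = -422237 + 369396 = -52841)
(-488045 + G)*(-2641942 - 2257780) = (-488045 - 52841)*(-2641942 - 2257780) = -540886*(-4899722) = 2650191033692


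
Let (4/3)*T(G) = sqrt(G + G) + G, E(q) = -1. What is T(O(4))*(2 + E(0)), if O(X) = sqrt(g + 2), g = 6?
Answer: 3*sqrt(2)/2 + 3*2**(1/4)/2 ≈ 3.9051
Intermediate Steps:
O(X) = 2*sqrt(2) (O(X) = sqrt(6 + 2) = sqrt(8) = 2*sqrt(2))
T(G) = 3*G/4 + 3*sqrt(2)*sqrt(G)/4 (T(G) = 3*(sqrt(G + G) + G)/4 = 3*(sqrt(2*G) + G)/4 = 3*(sqrt(2)*sqrt(G) + G)/4 = 3*(G + sqrt(2)*sqrt(G))/4 = 3*G/4 + 3*sqrt(2)*sqrt(G)/4)
T(O(4))*(2 + E(0)) = (3*(2*sqrt(2))/4 + 3*sqrt(2)*sqrt(2*sqrt(2))/4)*(2 - 1) = (3*sqrt(2)/2 + 3*sqrt(2)*2**(3/4)/4)*1 = (3*sqrt(2)/2 + 3*2**(1/4)/2)*1 = 3*sqrt(2)/2 + 3*2**(1/4)/2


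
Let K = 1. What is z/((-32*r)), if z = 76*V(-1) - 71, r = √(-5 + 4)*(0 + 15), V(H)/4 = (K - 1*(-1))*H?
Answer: -679*I/480 ≈ -1.4146*I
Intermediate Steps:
V(H) = 8*H (V(H) = 4*((1 - 1*(-1))*H) = 4*((1 + 1)*H) = 4*(2*H) = 8*H)
r = 15*I (r = √(-1)*15 = I*15 = 15*I ≈ 15.0*I)
z = -679 (z = 76*(8*(-1)) - 71 = 76*(-8) - 71 = -608 - 71 = -679)
z/((-32*r)) = -679*I/480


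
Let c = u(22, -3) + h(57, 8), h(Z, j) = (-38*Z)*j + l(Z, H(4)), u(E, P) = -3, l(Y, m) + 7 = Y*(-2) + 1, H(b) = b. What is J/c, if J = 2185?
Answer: -2185/17451 ≈ -0.12521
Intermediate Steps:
l(Y, m) = -6 - 2*Y (l(Y, m) = -7 + (Y*(-2) + 1) = -7 + (-2*Y + 1) = -7 + (1 - 2*Y) = -6 - 2*Y)
h(Z, j) = -6 - 2*Z - 38*Z*j (h(Z, j) = (-38*Z)*j + (-6 - 2*Z) = -38*Z*j + (-6 - 2*Z) = -6 - 2*Z - 38*Z*j)
c = -17451 (c = -3 + (-6 - 2*57 - 38*57*8) = -3 + (-6 - 114 - 17328) = -3 - 17448 = -17451)
J/c = 2185/(-17451) = 2185*(-1/17451) = -2185/17451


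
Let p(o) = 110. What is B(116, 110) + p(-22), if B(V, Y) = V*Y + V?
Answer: 12986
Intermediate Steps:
B(V, Y) = V + V*Y
B(116, 110) + p(-22) = 116*(1 + 110) + 110 = 116*111 + 110 = 12876 + 110 = 12986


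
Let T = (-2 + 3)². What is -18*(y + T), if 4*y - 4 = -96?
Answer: 396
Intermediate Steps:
y = -23 (y = 1 + (¼)*(-96) = 1 - 24 = -23)
T = 1 (T = 1² = 1)
-18*(y + T) = -18*(-23 + 1) = -18*(-22) = 396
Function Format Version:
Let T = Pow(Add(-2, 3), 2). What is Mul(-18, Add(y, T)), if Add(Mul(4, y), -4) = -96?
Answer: 396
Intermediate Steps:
y = -23 (y = Add(1, Mul(Rational(1, 4), -96)) = Add(1, -24) = -23)
T = 1 (T = Pow(1, 2) = 1)
Mul(-18, Add(y, T)) = Mul(-18, Add(-23, 1)) = Mul(-18, -22) = 396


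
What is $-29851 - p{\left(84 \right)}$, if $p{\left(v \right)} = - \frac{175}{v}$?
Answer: $- \frac{358187}{12} \approx -29849.0$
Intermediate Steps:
$-29851 - p{\left(84 \right)} = -29851 - - \frac{175}{84} = -29851 - \left(-175\right) \frac{1}{84} = -29851 - - \frac{25}{12} = -29851 + \frac{25}{12} = - \frac{358187}{12}$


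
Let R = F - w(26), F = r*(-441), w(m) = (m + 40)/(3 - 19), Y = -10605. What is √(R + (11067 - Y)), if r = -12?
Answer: √431490/4 ≈ 164.22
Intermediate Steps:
w(m) = -5/2 - m/16 (w(m) = (40 + m)/(-16) = (40 + m)*(-1/16) = -5/2 - m/16)
F = 5292 (F = -12*(-441) = 5292)
R = 42369/8 (R = 5292 - (-5/2 - 1/16*26) = 5292 - (-5/2 - 13/8) = 5292 - 1*(-33/8) = 5292 + 33/8 = 42369/8 ≈ 5296.1)
√(R + (11067 - Y)) = √(42369/8 + (11067 - 1*(-10605))) = √(42369/8 + (11067 + 10605)) = √(42369/8 + 21672) = √(215745/8) = √431490/4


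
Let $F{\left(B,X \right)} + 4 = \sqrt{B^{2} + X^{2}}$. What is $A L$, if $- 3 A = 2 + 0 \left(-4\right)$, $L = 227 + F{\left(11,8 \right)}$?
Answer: $- \frac{446}{3} - \frac{2 \sqrt{185}}{3} \approx -157.73$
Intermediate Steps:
$F{\left(B,X \right)} = -4 + \sqrt{B^{2} + X^{2}}$
$L = 223 + \sqrt{185}$ ($L = 227 - \left(4 - \sqrt{11^{2} + 8^{2}}\right) = 227 - \left(4 - \sqrt{121 + 64}\right) = 227 - \left(4 - \sqrt{185}\right) = 223 + \sqrt{185} \approx 236.6$)
$A = - \frac{2}{3}$ ($A = - \frac{2 + 0 \left(-4\right)}{3} = - \frac{2 + 0}{3} = \left(- \frac{1}{3}\right) 2 = - \frac{2}{3} \approx -0.66667$)
$A L = - \frac{2 \left(223 + \sqrt{185}\right)}{3} = - \frac{446}{3} - \frac{2 \sqrt{185}}{3}$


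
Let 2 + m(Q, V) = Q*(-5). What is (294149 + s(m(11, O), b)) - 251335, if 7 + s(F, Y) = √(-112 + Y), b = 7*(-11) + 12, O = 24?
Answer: 42807 + I*√177 ≈ 42807.0 + 13.304*I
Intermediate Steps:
m(Q, V) = -2 - 5*Q (m(Q, V) = -2 + Q*(-5) = -2 - 5*Q)
b = -65 (b = -77 + 12 = -65)
s(F, Y) = -7 + √(-112 + Y)
(294149 + s(m(11, O), b)) - 251335 = (294149 + (-7 + √(-112 - 65))) - 251335 = (294149 + (-7 + √(-177))) - 251335 = (294149 + (-7 + I*√177)) - 251335 = (294142 + I*√177) - 251335 = 42807 + I*√177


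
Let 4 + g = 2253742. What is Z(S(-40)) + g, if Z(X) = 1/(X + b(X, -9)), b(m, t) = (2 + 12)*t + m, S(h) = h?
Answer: 464270027/206 ≈ 2.2537e+6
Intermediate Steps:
g = 2253738 (g = -4 + 2253742 = 2253738)
b(m, t) = m + 14*t (b(m, t) = 14*t + m = m + 14*t)
Z(X) = 1/(-126 + 2*X) (Z(X) = 1/(X + (X + 14*(-9))) = 1/(X + (X - 126)) = 1/(X + (-126 + X)) = 1/(-126 + 2*X))
Z(S(-40)) + g = 1/(2*(-63 - 40)) + 2253738 = (½)/(-103) + 2253738 = (½)*(-1/103) + 2253738 = -1/206 + 2253738 = 464270027/206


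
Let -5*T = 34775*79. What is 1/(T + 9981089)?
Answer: 1/9431644 ≈ 1.0603e-7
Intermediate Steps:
T = -549445 (T = -6955*79 = -⅕*2747225 = -549445)
1/(T + 9981089) = 1/(-549445 + 9981089) = 1/9431644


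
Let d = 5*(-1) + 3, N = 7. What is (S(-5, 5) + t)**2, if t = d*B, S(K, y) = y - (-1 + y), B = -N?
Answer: 225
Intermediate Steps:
B = -7 (B = -1*7 = -7)
d = -2 (d = -5 + 3 = -2)
S(K, y) = 1 (S(K, y) = y - (-1 + y) = y + (1 - y) = 1)
t = 14 (t = -2*(-7) = 14)
(S(-5, 5) + t)**2 = (1 + 14)**2 = 15**2 = 225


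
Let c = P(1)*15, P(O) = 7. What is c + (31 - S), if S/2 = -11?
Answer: 158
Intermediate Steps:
S = -22 (S = 2*(-11) = -22)
c = 105 (c = 7*15 = 105)
c + (31 - S) = 105 + (31 - 1*(-22)) = 105 + (31 + 22) = 105 + 53 = 158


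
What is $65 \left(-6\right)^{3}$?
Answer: $-14040$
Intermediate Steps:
$65 \left(-6\right)^{3} = 65 \left(-216\right) = -14040$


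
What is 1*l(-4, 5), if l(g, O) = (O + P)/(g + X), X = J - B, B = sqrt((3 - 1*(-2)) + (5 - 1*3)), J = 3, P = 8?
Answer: 13/6 - 13*sqrt(7)/6 ≈ -3.5658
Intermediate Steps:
B = sqrt(7) (B = sqrt((3 + 2) + (5 - 3)) = sqrt(5 + 2) = sqrt(7) ≈ 2.6458)
X = 3 - sqrt(7) ≈ 0.35425
l(g, O) = (8 + O)/(3 + g - sqrt(7)) (l(g, O) = (O + 8)/(g + (3 - sqrt(7))) = (8 + O)/(3 + g - sqrt(7)))
1*l(-4, 5) = 1*((8 + 5)/(3 - 4 - sqrt(7))) = 1*(13/(-1 - sqrt(7))) = 13/(-1 - sqrt(7))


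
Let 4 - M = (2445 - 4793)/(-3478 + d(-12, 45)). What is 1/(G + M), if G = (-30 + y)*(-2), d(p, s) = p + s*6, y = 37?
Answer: -805/8637 ≈ -0.093204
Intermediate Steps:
d(p, s) = p + 6*s
M = 2633/805 (M = 4 - (2445 - 4793)/(-3478 + (-12 + 6*45)) = 4 - (-2348)/(-3478 + (-12 + 270)) = 4 - (-2348)/(-3478 + 258) = 4 - (-2348)/(-3220) = 4 - (-2348)*(-1)/3220 = 4 - 1*587/805 = 4 - 587/805 = 2633/805 ≈ 3.2708)
G = -14 (G = (-30 + 37)*(-2) = 7*(-2) = -14)
1/(G + M) = 1/(-14 + 2633/805) = 1/(-8637/805) = -805/8637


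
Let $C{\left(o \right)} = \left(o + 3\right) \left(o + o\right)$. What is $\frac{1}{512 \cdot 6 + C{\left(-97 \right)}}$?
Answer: $\frac{1}{21308} \approx 4.6931 \cdot 10^{-5}$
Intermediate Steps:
$C{\left(o \right)} = 2 o \left(3 + o\right)$ ($C{\left(o \right)} = \left(3 + o\right) 2 o = 2 o \left(3 + o\right)$)
$\frac{1}{512 \cdot 6 + C{\left(-97 \right)}} = \frac{1}{512 \cdot 6 + 2 \left(-97\right) \left(3 - 97\right)} = \frac{1}{3072 + 2 \left(-97\right) \left(-94\right)} = \frac{1}{3072 + 18236} = \frac{1}{21308}$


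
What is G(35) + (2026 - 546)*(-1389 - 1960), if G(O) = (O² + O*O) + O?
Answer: -4954035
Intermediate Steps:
G(O) = O + 2*O² (G(O) = (O² + O²) + O = 2*O² + O = O + 2*O²)
G(35) + (2026 - 546)*(-1389 - 1960) = 35*(1 + 2*35) + (2026 - 546)*(-1389 - 1960) = 35*(1 + 70) + 1480*(-3349) = 35*71 - 4956520 = 2485 - 4956520 = -4954035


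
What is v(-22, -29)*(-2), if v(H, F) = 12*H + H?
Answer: 572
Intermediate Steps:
v(H, F) = 13*H
v(-22, -29)*(-2) = (13*(-22))*(-2) = -286*(-2) = 572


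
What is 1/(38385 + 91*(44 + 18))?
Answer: 1/44027 ≈ 2.2713e-5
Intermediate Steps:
1/(38385 + 91*(44 + 18)) = 1/(38385 + 91*62) = 1/(38385 + 5642) = 1/44027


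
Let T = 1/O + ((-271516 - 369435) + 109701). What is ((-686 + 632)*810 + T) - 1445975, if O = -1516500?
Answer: -3064793422501/1516500 ≈ -2.0210e+6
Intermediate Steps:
T = -805640625001/1516500 (T = 1/(-1516500) + ((-271516 - 369435) + 109701) = -1/1516500 + (-640951 + 109701) = -1/1516500 - 531250 = -805640625001/1516500 ≈ -5.3125e+5)
((-686 + 632)*810 + T) - 1445975 = ((-686 + 632)*810 - 805640625001/1516500) - 1445975 = (-54*810 - 805640625001/1516500) - 1445975 = (-43740 - 805640625001/1516500) - 1445975 = -871972335001/1516500 - 1445975 = -3064793422501/1516500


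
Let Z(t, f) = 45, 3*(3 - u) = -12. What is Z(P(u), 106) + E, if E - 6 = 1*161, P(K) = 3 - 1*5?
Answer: 212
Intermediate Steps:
u = 7 (u = 3 - ⅓*(-12) = 3 + 4 = 7)
P(K) = -2 (P(K) = 3 - 5 = -2)
E = 167 (E = 6 + 1*161 = 6 + 161 = 167)
Z(P(u), 106) + E = 45 + 167 = 212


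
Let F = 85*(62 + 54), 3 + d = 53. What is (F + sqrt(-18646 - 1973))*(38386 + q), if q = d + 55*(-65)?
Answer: 343729460 + 104583*I*sqrt(2291) ≈ 3.4373e+8 + 5.0058e+6*I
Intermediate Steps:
d = 50 (d = -3 + 53 = 50)
q = -3525 (q = 50 + 55*(-65) = 50 - 3575 = -3525)
F = 9860 (F = 85*116 = 9860)
(F + sqrt(-18646 - 1973))*(38386 + q) = (9860 + sqrt(-18646 - 1973))*(38386 - 3525) = (9860 + sqrt(-20619))*34861 = (9860 + 3*I*sqrt(2291))*34861 = 343729460 + 104583*I*sqrt(2291)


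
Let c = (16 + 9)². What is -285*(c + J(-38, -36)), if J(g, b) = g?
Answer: -167295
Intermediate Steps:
c = 625 (c = 25² = 625)
-285*(c + J(-38, -36)) = -285*(625 - 38) = -285*587 = -167295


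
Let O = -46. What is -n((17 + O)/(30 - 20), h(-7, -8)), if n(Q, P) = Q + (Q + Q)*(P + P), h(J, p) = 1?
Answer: 29/2 ≈ 14.500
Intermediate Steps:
n(Q, P) = Q + 4*P*Q (n(Q, P) = Q + (2*Q)*(2*P) = Q + 4*P*Q)
-n((17 + O)/(30 - 20), h(-7, -8)) = -(17 - 46)/(30 - 20)*(1 + 4*1) = -(-29/10)*(1 + 4) = -(-29*⅒)*5 = -(-29)*5/10 = -1*(-29/2) = 29/2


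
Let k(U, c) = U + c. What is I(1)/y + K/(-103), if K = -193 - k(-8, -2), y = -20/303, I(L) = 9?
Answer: -277221/2060 ≈ -134.57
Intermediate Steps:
y = -20/303 (y = -20*1/303 = -20/303 ≈ -0.066007)
K = -183 (K = -193 - (-8 - 2) = -193 - 1*(-10) = -193 + 10 = -183)
I(1)/y + K/(-103) = 9/(-20/303) - 183/(-103) = 9*(-303/20) - 183*(-1/103) = -2727/20 + 183/103 = -277221/2060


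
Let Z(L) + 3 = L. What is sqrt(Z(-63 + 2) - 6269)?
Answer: I*sqrt(6333) ≈ 79.58*I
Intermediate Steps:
Z(L) = -3 + L
sqrt(Z(-63 + 2) - 6269) = sqrt((-3 + (-63 + 2)) - 6269) = sqrt((-3 - 61) - 6269) = sqrt(-64 - 6269) = sqrt(-6333) = I*sqrt(6333)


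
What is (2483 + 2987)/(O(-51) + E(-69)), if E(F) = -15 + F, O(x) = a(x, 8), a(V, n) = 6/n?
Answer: -21880/333 ≈ -65.706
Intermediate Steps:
O(x) = ¾ (O(x) = 6/8 = 6*(⅛) = ¾)
(2483 + 2987)/(O(-51) + E(-69)) = (2483 + 2987)/(¾ + (-15 - 69)) = 5470/(¾ - 84) = 5470/(-333/4) = 5470*(-4/333) = -21880/333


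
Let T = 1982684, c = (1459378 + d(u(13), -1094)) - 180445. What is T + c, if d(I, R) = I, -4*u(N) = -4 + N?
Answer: 13046459/4 ≈ 3.2616e+6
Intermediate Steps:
u(N) = 1 - N/4 (u(N) = -(-4 + N)/4 = 1 - N/4)
c = 5115723/4 (c = (1459378 + (1 - ¼*13)) - 180445 = (1459378 + (1 - 13/4)) - 180445 = (1459378 - 9/4) - 180445 = 5837503/4 - 180445 = 5115723/4 ≈ 1.2789e+6)
T + c = 1982684 + 5115723/4 = 13046459/4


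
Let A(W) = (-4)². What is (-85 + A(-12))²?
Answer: 4761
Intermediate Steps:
A(W) = 16
(-85 + A(-12))² = (-85 + 16)² = (-69)² = 4761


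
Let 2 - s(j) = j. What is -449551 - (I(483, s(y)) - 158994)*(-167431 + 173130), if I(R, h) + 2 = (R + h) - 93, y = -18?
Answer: 903332063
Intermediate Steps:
s(j) = 2 - j
I(R, h) = -95 + R + h (I(R, h) = -2 + ((R + h) - 93) = -2 + (-93 + R + h) = -95 + R + h)
-449551 - (I(483, s(y)) - 158994)*(-167431 + 173130) = -449551 - ((-95 + 483 + (2 - 1*(-18))) - 158994)*(-167431 + 173130) = -449551 - ((-95 + 483 + (2 + 18)) - 158994)*5699 = -449551 - ((-95 + 483 + 20) - 158994)*5699 = -449551 - (408 - 158994)*5699 = -449551 - (-158586)*5699 = -449551 - 1*(-903781614) = -449551 + 903781614 = 903332063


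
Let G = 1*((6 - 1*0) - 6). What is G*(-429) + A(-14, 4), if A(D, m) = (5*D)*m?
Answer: -280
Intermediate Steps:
G = 0 (G = 1*((6 + 0) - 6) = 1*(6 - 6) = 1*0 = 0)
A(D, m) = 5*D*m
G*(-429) + A(-14, 4) = 0*(-429) + 5*(-14)*4 = 0 - 280 = -280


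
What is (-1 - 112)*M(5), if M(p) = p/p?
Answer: -113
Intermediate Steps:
M(p) = 1
(-1 - 112)*M(5) = (-1 - 112)*1 = -113*1 = -113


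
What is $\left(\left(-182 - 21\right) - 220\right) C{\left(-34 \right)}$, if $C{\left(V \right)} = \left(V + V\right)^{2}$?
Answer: $-1955952$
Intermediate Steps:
$C{\left(V \right)} = 4 V^{2}$ ($C{\left(V \right)} = \left(2 V\right)^{2} = 4 V^{2}$)
$\left(\left(-182 - 21\right) - 220\right) C{\left(-34 \right)} = \left(\left(-182 - 21\right) - 220\right) 4 \left(-34\right)^{2} = \left(\left(-182 - 21\right) - 220\right) 4 \cdot 1156 = \left(-203 - 220\right) 4624 = \left(-423\right) 4624 = -1955952$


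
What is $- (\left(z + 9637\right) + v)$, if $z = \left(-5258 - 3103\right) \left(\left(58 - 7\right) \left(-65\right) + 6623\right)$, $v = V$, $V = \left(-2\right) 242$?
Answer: $27649035$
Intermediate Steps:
$V = -484$
$v = -484$
$z = -27658188$ ($z = - 8361 \left(51 \left(-65\right) + 6623\right) = - 8361 \left(-3315 + 6623\right) = \left(-8361\right) 3308 = -27658188$)
$- (\left(z + 9637\right) + v) = - (\left(-27658188 + 9637\right) - 484) = - (-27648551 - 484) = \left(-1\right) \left(-27649035\right) = 27649035$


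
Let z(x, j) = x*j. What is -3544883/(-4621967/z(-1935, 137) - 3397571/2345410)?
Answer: -88162156767858714/397589141489 ≈ -2.2174e+5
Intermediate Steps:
z(x, j) = j*x
-3544883/(-4621967/z(-1935, 137) - 3397571/2345410) = -3544883/(-4621967/(137*(-1935)) - 3397571/2345410) = -3544883/(-4621967/(-265095) - 3397571*1/2345410) = -3544883/(-4621967*(-1/265095) - 3397571/2345410) = -3544883/(4621967/265095 - 3397571/2345410) = -3544883/397589141489/24870258558 = -3544883*24870258558/397589141489 = -88162156767858714/397589141489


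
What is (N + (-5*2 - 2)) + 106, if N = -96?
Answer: -2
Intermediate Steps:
(N + (-5*2 - 2)) + 106 = (-96 + (-5*2 - 2)) + 106 = (-96 + (-10 - 2)) + 106 = (-96 - 12) + 106 = -108 + 106 = -2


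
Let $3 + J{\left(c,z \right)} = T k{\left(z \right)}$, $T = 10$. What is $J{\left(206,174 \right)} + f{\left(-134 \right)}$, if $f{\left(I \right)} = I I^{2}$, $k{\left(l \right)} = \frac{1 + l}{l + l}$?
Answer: $- \frac{418661743}{174} \approx -2.4061 \cdot 10^{6}$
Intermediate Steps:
$k{\left(l \right)} = \frac{1 + l}{2 l}$
$J{\left(c,z \right)} = -3 + \frac{5 \left(1 + z\right)}{z}$ ($J{\left(c,z \right)} = -3 + 10 \frac{1 + z}{2 z} = -3 + \frac{5 \left(1 + z\right)}{z}$)
$f{\left(I \right)} = I^{3}$
$J{\left(206,174 \right)} + f{\left(-134 \right)} = \left(2 + \frac{5}{174}\right) + \left(-134\right)^{3} = \left(2 + 5 \cdot \frac{1}{174}\right) - 2406104 = \left(2 + \frac{5}{174}\right) - 2406104 = \frac{353}{174} - 2406104 = - \frac{418661743}{174}$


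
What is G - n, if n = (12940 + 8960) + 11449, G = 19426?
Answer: -13923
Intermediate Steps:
n = 33349 (n = 21900 + 11449 = 33349)
G - n = 19426 - 1*33349 = 19426 - 33349 = -13923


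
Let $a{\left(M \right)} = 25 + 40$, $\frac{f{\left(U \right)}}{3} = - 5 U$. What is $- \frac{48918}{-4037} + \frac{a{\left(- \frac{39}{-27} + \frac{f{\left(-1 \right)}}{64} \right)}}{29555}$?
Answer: $\frac{289206779}{23862707} \approx 12.12$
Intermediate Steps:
$f{\left(U \right)} = - 15 U$ ($f{\left(U \right)} = 3 \left(- 5 U\right) = - 15 U$)
$a{\left(M \right)} = 65$
$- \frac{48918}{-4037} + \frac{a{\left(- \frac{39}{-27} + \frac{f{\left(-1 \right)}}{64} \right)}}{29555} = - \frac{48918}{-4037} + \frac{65}{29555} = \left(-48918\right) \left(- \frac{1}{4037}\right) + 65 \cdot \frac{1}{29555} = \frac{48918}{4037} + \frac{13}{5911} = \frac{289206779}{23862707}$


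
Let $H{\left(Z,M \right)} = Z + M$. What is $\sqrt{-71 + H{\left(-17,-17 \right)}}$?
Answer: $i \sqrt{105} \approx 10.247 i$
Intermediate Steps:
$H{\left(Z,M \right)} = M + Z$
$\sqrt{-71 + H{\left(-17,-17 \right)}} = \sqrt{-71 - 34} = \sqrt{-105} = i \sqrt{105}$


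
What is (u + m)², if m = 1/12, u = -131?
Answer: 2468041/144 ≈ 17139.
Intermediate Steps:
m = 1/12 ≈ 0.083333
(u + m)² = (-131 + 1/12)² = (-1571/12)² = 2468041/144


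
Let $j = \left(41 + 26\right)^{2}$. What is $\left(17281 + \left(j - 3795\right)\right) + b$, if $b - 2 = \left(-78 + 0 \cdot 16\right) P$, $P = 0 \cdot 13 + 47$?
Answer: $14311$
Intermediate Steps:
$j = 4489$ ($j = 67^{2} = 4489$)
$P = 47$ ($P = 0 + 47 = 47$)
$b = -3664$ ($b = 2 + \left(-78 + 0 \cdot 16\right) 47 = 2 + \left(-78 + 0\right) 47 = 2 - 3666 = -3664$)
$\left(17281 + \left(j - 3795\right)\right) + b = \left(17281 + \left(4489 - 3795\right)\right) - 3664 = \left(17281 + 694\right) - 3664 = 17975 - 3664 = 14311$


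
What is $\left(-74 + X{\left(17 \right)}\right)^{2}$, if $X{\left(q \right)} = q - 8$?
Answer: $4225$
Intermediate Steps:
$X{\left(q \right)} = -8 + q$
$\left(-74 + X{\left(17 \right)}\right)^{2} = \left(-74 + \left(-8 + 17\right)\right)^{2} = \left(-74 + 9\right)^{2} = \left(-65\right)^{2} = 4225$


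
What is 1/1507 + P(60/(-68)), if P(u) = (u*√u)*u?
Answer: 1/1507 + 225*I*√255/4913 ≈ 0.00066357 + 0.73132*I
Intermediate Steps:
P(u) = u^(5/2) (P(u) = u^(3/2)*u = u^(5/2))
1/1507 + P(60/(-68)) = 1/1507 + (60/(-68))^(5/2) = 1/1507 + (60*(-1/68))^(5/2) = 1/1507 + (-15/17)^(5/2) = 1/1507 + 225*I*√255/4913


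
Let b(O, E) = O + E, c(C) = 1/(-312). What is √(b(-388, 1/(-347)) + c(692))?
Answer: I*√1136963925006/54132 ≈ 19.698*I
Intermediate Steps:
c(C) = -1/312
b(O, E) = E + O
√(b(-388, 1/(-347)) + c(692)) = √((1/(-347) - 388) - 1/312) = √((-1/347 - 388) - 1/312) = √(-134637/347 - 1/312) = √(-42007091/108264) = I*√1136963925006/54132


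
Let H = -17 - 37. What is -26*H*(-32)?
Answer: -44928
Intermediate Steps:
H = -54
-26*H*(-32) = -26*(-54)*(-32) = 1404*(-32) = -44928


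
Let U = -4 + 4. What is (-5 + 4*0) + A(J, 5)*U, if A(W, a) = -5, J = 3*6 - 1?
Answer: -5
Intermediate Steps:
J = 17 (J = 18 - 1 = 17)
U = 0
(-5 + 4*0) + A(J, 5)*U = (-5 + 4*0) - 5*0 = (-5 + 0) + 0 = -5 + 0 = -5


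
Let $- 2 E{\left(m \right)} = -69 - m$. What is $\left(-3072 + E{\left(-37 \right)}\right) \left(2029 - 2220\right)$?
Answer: $583696$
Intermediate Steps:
$E{\left(m \right)} = \frac{69}{2} + \frac{m}{2}$ ($E{\left(m \right)} = - \frac{-69 - m}{2} = \frac{69}{2} + \frac{m}{2}$)
$\left(-3072 + E{\left(-37 \right)}\right) \left(2029 - 2220\right) = \left(-3072 + \left(\frac{69}{2} + \frac{1}{2} \left(-37\right)\right)\right) \left(2029 - 2220\right) = \left(-3072 + \left(\frac{69}{2} - \frac{37}{2}\right)\right) \left(-191\right) = \left(-3072 + 16\right) \left(-191\right) = \left(-3056\right) \left(-191\right) = 583696$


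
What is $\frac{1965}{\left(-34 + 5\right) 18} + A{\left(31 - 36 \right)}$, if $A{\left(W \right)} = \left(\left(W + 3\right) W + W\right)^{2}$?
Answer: $\frac{3695}{174} \approx 21.236$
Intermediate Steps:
$A{\left(W \right)} = \left(W + W \left(3 + W\right)\right)^{2}$ ($A{\left(W \right)} = \left(\left(3 + W\right) W + W\right)^{2} = \left(W \left(3 + W\right) + W\right)^{2} = \left(W + W \left(3 + W\right)\right)^{2}$)
$\frac{1965}{\left(-34 + 5\right) 18} + A{\left(31 - 36 \right)} = \frac{1965}{\left(-34 + 5\right) 18} + \left(31 - 36\right)^{2} \left(4 + \left(31 - 36\right)\right)^{2} = \frac{1965}{\left(-29\right) 18} + \left(31 - 36\right)^{2} \left(4 + \left(31 - 36\right)\right)^{2} = \frac{1965}{-522} + \left(-5\right)^{2} \left(4 - 5\right)^{2} = 1965 \left(- \frac{1}{522}\right) + 25 \left(-1\right)^{2} = - \frac{655}{174} + 25 \cdot 1 = - \frac{655}{174} + 25 = \frac{3695}{174}$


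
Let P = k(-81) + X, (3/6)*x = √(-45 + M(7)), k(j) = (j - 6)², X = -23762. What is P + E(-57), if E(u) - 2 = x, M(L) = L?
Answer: -16191 + 2*I*√38 ≈ -16191.0 + 12.329*I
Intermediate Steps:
k(j) = (-6 + j)²
x = 2*I*√38 (x = 2*√(-45 + 7) = 2*√(-38) = 2*(I*√38) = 2*I*√38 ≈ 12.329*I)
E(u) = 2 + 2*I*√38
P = -16193 (P = (-6 - 81)² - 23762 = (-87)² - 23762 = 7569 - 23762 = -16193)
P + E(-57) = -16193 + (2 + 2*I*√38) = -16191 + 2*I*√38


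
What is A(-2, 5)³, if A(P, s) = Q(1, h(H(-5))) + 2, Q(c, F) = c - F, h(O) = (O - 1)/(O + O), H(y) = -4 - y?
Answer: 27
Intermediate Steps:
h(O) = (-1 + O)/(2*O) (h(O) = (-1 + O)/((2*O)) = (-1 + O)*(1/(2*O)) = (-1 + O)/(2*O))
A(P, s) = 3 (A(P, s) = (1 - (-1 + (-4 - 1*(-5)))/(2*(-4 - 1*(-5)))) + 2 = (1 - (-1 + (-4 + 5))/(2*(-4 + 5))) + 2 = (1 - (-1 + 1)/(2*1)) + 2 = (1 - 0/2) + 2 = (1 - 1*0) + 2 = (1 + 0) + 2 = 1 + 2 = 3)
A(-2, 5)³ = 3³ = 27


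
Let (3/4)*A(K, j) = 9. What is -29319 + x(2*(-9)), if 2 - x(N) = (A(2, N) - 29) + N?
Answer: -29282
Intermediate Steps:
A(K, j) = 12 (A(K, j) = (4/3)*9 = 12)
x(N) = 19 - N (x(N) = 2 - ((12 - 29) + N) = 2 - (-17 + N) = 2 + (17 - N) = 19 - N)
-29319 + x(2*(-9)) = -29319 + (19 - 2*(-9)) = -29319 + (19 - 1*(-18)) = -29319 + (19 + 18) = -29319 + 37 = -29282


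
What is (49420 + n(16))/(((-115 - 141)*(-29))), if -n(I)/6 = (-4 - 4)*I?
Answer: 12547/1856 ≈ 6.7602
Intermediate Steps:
n(I) = 48*I (n(I) = -6*(-4 - 4)*I = -(-48)*I = 48*I)
(49420 + n(16))/(((-115 - 141)*(-29))) = (49420 + 48*16)/(((-115 - 141)*(-29))) = (49420 + 768)/((-256*(-29))) = 50188/7424 = 50188*(1/7424) = 12547/1856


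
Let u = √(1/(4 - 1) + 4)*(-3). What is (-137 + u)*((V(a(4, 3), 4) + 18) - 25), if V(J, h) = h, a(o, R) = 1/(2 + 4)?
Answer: 411 + 3*√39 ≈ 429.73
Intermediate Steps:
a(o, R) = ⅙ (a(o, R) = 1/6 = ⅙)
u = -√39 (u = √(1/3 + 4)*(-3) = √(⅓ + 4)*(-3) = √(13/3)*(-3) = (√39/3)*(-3) = -√39 ≈ -6.2450)
(-137 + u)*((V(a(4, 3), 4) + 18) - 25) = (-137 - √39)*((4 + 18) - 25) = (-137 - √39)*(22 - 25) = (-137 - √39)*(-3) = 411 + 3*√39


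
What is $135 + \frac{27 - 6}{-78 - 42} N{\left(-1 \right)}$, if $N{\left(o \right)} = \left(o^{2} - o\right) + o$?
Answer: $\frac{5393}{40} \approx 134.82$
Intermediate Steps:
$N{\left(o \right)} = o^{2}$
$135 + \frac{27 - 6}{-78 - 42} N{\left(-1 \right)} = 135 + \frac{27 - 6}{-78 - 42} \left(-1\right)^{2} = 135 + \frac{21}{-120} \cdot 1 = 135 + 21 \left(- \frac{1}{120}\right) 1 = 135 - \frac{7}{40} = \frac{5393}{40}$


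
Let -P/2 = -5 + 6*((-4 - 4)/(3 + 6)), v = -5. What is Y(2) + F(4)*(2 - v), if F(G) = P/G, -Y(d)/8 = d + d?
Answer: 25/6 ≈ 4.1667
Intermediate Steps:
Y(d) = -16*d (Y(d) = -8*(d + d) = -16*d)
P = 62/3 (P = -2*(-5 + 6*((-4 - 4)/(3 + 6))) = -2*(-5 + 6*(-8/9)) = -2*(-5 - 16/3) = -2*(-31/3) = 62/3 ≈ 20.667)
F(G) = 62/(3*G)
Y(2) + F(4)*(2 - v) = -16*2 + ((62/3)/4)*(2 - 1*(-5)) = -32 + ((62/3)*(¼))*(2 + 5) = -32 + (31/6)*7 = -32 + 217/6 = 25/6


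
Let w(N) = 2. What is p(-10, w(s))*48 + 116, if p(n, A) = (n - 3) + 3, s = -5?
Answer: -364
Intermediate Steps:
p(n, A) = n (p(n, A) = (-3 + n) + 3 = n)
p(-10, w(s))*48 + 116 = -10*48 + 116 = -480 + 116 = -364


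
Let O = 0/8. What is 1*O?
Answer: 0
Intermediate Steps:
O = 0 (O = 0*(⅛) = 0)
1*O = 1*0 = 0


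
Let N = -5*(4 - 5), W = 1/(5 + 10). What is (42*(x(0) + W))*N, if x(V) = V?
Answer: 14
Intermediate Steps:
W = 1/15 ≈ 0.066667
N = 5 (N = -5*(-1) = 5)
(42*(x(0) + W))*N = (42*(0 + 1/15))*5 = (42*(1/15))*5 = (14/5)*5 = 14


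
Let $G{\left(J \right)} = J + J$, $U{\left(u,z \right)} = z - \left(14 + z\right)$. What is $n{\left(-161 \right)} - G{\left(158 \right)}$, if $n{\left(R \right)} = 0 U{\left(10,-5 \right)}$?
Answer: $-316$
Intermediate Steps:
$U{\left(u,z \right)} = -14$
$G{\left(J \right)} = 2 J$
$n{\left(R \right)} = 0$ ($n{\left(R \right)} = 0 \left(-14\right) = 0$)
$n{\left(-161 \right)} - G{\left(158 \right)} = 0 - 2 \cdot 158 = 0 - 316 = -316$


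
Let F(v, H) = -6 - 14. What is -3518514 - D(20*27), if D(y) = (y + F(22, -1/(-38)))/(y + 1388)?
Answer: -847961939/241 ≈ -3.5185e+6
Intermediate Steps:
F(v, H) = -20
D(y) = (-20 + y)/(1388 + y) (D(y) = (y - 20)/(y + 1388) = (-20 + y)/(1388 + y))
-3518514 - D(20*27) = -3518514 - (-20 + 20*27)/(1388 + 20*27) = -3518514 - (-20 + 540)/(1388 + 540) = -3518514 - 520/1928 = -3518514 - 1*65/241 = -3518514 - 65/241 = -847961939/241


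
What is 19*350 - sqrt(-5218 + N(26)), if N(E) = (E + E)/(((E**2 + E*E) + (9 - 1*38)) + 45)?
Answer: 6650 - I*sqrt(67812634)/114 ≈ 6650.0 - 72.235*I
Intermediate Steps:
N(E) = 2*E/(16 + 2*E**2) (N(E) = (2*E)/(((E**2 + E**2) + (9 - 38)) + 45) = (2*E)/((2*E**2 - 29) + 45) = (2*E)/((-29 + 2*E**2) + 45) = (2*E)/(16 + 2*E**2) = 2*E/(16 + 2*E**2))
19*350 - sqrt(-5218 + N(26)) = 19*350 - sqrt(-5218 + 26/(8 + 26**2)) = 6650 - sqrt(-5218 + 26/(8 + 676)) = 6650 - sqrt(-5218 + 26/684) = 6650 - sqrt(-5218 + 26*(1/684)) = 6650 - sqrt(-5218 + 13/342) = 6650 - sqrt(-1784543/342) = 6650 - I*sqrt(67812634)/114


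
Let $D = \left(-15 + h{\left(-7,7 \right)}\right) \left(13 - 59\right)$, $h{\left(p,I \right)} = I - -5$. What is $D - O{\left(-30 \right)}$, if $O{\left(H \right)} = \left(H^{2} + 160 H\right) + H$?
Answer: $4068$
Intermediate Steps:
$O{\left(H \right)} = H^{2} + 161 H$
$h{\left(p,I \right)} = 5 + I$ ($h{\left(p,I \right)} = I + 5 = 5 + I$)
$D = 138$ ($D = \left(-15 + \left(5 + 7\right)\right) \left(13 - 59\right) = \left(-15 + 12\right) \left(-46\right) = \left(-3\right) \left(-46\right) = 138$)
$D - O{\left(-30 \right)} = 138 - - 30 \left(161 - 30\right) = 138 - \left(-30\right) 131 = 138 - -3930 = 138 + 3930 = 4068$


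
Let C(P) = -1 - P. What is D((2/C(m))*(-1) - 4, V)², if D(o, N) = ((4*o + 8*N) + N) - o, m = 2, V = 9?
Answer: 5041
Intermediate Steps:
D(o, N) = 3*o + 9*N (D(o, N) = (4*o + 9*N) - o = 3*o + 9*N)
D((2/C(m))*(-1) - 4, V)² = (3*((2/(-1 - 1*2))*(-1) - 4) + 9*9)² = (3*((2/(-1 - 2))*(-1) - 4) + 81)² = (3*((2/(-3))*(-1) - 4) + 81)² = (3*((2*(-⅓))*(-1) - 4) + 81)² = (3*(-⅔*(-1) - 4) + 81)² = (3*(⅔ - 4) + 81)² = (3*(-10/3) + 81)² = (-10 + 81)² = 71² = 5041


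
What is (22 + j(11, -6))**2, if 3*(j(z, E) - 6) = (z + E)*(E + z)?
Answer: 11881/9 ≈ 1320.1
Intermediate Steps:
j(z, E) = 6 + (E + z)**2/3 (j(z, E) = 6 + ((z + E)*(E + z))/3 = 6 + ((E + z)*(E + z))/3 = 6 + (E + z)**2/3)
(22 + j(11, -6))**2 = (22 + (6 + (-6 + 11)**2/3))**2 = (22 + (6 + (1/3)*5**2))**2 = (22 + (6 + (1/3)*25))**2 = (22 + (6 + 25/3))**2 = (22 + 43/3)**2 = (109/3)**2 = 11881/9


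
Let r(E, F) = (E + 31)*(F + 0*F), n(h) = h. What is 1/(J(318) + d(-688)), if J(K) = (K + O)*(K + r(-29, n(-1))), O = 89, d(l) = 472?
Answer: 1/129084 ≈ 7.7469e-6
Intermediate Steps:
r(E, F) = F*(31 + E) (r(E, F) = (31 + E)*(F + 0) = (31 + E)*F = F*(31 + E))
J(K) = (-2 + K)*(89 + K) (J(K) = (K + 89)*(K - (31 - 29)) = (89 + K)*(K - 1*2) = (89 + K)*(K - 2) = (89 + K)*(-2 + K) = (-2 + K)*(89 + K))
1/(J(318) + d(-688)) = 1/((-178 + 318² + 87*318) + 472) = 1/((-178 + 101124 + 27666) + 472) = 1/(128612 + 472) = 1/129084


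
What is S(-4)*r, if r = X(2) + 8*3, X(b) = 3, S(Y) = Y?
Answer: -108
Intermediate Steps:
r = 27 (r = 3 + 8*3 = 3 + 24 = 27)
S(-4)*r = -4*27 = -108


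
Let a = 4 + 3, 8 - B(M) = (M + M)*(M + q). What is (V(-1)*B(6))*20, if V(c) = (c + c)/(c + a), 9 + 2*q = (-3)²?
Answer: 1280/3 ≈ 426.67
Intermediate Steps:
q = 0 (q = -9/2 + (½)*(-3)² = -9/2 + (½)*9 = -9/2 + 9/2 = 0)
B(M) = 8 - 2*M² (B(M) = 8 - (M + M)*(M + 0) = 8 - 2*M*M = 8 - 2*M²)
a = 7
V(c) = 2*c/(7 + c) (V(c) = (c + c)/(c + 7) = (2*c)/(7 + c) = 2*c/(7 + c))
(V(-1)*B(6))*20 = ((2*(-1)/(7 - 1))*(8 - 2*6²))*20 = ((2*(-1)/6)*(8 - 2*36))*20 = ((2*(-1)*(⅙))*(8 - 72))*20 = -⅓*(-64)*20 = (64/3)*20 = 1280/3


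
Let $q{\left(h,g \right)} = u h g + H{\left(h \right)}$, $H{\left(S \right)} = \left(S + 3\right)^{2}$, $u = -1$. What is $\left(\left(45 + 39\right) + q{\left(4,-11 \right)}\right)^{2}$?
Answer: $31329$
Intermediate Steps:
$H{\left(S \right)} = \left(3 + S\right)^{2}$
$q{\left(h,g \right)} = \left(3 + h\right)^{2} - g h$ ($q{\left(h,g \right)} = - h g + \left(3 + h\right)^{2} = - g h + \left(3 + h\right)^{2} = \left(3 + h\right)^{2} - g h$)
$\left(\left(45 + 39\right) + q{\left(4,-11 \right)}\right)^{2} = \left(\left(45 + 39\right) - \left(-44 - \left(3 + 4\right)^{2}\right)\right)^{2} = \left(84 + \left(7^{2} + 44\right)\right)^{2} = \left(84 + \left(49 + 44\right)\right)^{2} = \left(84 + 93\right)^{2} = 177^{2} = 31329$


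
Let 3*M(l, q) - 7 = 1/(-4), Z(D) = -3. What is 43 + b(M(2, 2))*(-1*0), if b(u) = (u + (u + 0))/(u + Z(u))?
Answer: 43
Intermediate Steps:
M(l, q) = 9/4 (M(l, q) = 7/3 + (1/(-4))/3 = 7/3 + (1*(-¼))/3 = 7/3 + (⅓)*(-¼) = 7/3 - 1/12 = 9/4)
b(u) = 2*u/(-3 + u) (b(u) = (u + (u + 0))/(u - 3) = (u + u)/(-3 + u) = (2*u)/(-3 + u) = 2*u/(-3 + u))
43 + b(M(2, 2))*(-1*0) = 43 + (2*(9/4)/(-3 + 9/4))*(-1*0) = 43 + (2*(9/4)/(-¾))*0 = 43 + (2*(9/4)*(-4/3))*0 = 43 - 6*0 = 43 + 0 = 43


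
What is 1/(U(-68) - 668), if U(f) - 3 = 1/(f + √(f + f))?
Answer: -3165468/2105081441 + 2*I*√34/2105081441 ≈ -0.0015037 + 5.5399e-9*I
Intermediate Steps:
U(f) = 3 + 1/(f + √2*√f) (U(f) = 3 + 1/(f + √(f + f)) = 3 + 1/(f + √(2*f)) = 3 + 1/(f + √2*√f))
1/(U(-68) - 668) = 1/((1 + 3*(-68) + 3*√2*√(-68))/(-68 + √2*√(-68)) - 668) = 1/((1 - 204 + 3*√2*(2*I*√17))/(-68 + √2*(2*I*√17)) - 668) = 1/((1 - 204 + 6*I*√34)/(-68 + 2*I*√34) - 668) = 1/((-203 + 6*I*√34)/(-68 + 2*I*√34) - 668) = 1/(-668 + (-203 + 6*I*√34)/(-68 + 2*I*√34))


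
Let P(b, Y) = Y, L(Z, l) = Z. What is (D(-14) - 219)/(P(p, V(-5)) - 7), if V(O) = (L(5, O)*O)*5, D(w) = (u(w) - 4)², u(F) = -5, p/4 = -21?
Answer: 23/22 ≈ 1.0455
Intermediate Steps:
p = -84 (p = 4*(-21) = -84)
D(w) = 81 (D(w) = (-5 - 4)² = (-9)² = 81)
V(O) = 25*O (V(O) = (5*O)*5 = 25*O)
(D(-14) - 219)/(P(p, V(-5)) - 7) = (81 - 219)/(25*(-5) - 7) = -138/(-125 - 7) = -138/(-132) = -138*(-1/132) = 23/22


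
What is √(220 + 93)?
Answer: √313 ≈ 17.692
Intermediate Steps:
√(220 + 93) = √313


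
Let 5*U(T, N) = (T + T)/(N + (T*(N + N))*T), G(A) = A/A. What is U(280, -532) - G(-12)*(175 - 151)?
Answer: -71501260/2979219 ≈ -24.000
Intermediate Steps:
G(A) = 1
U(T, N) = 2*T/(5*(N + 2*N*T²)) (U(T, N) = ((T + T)/(N + (T*(N + N))*T))/5 = ((2*T)/(N + (T*(2*N))*T))/5 = ((2*T)/(N + (2*N*T)*T))/5 = ((2*T)/(N + 2*N*T²))/5 = (2*T/(N + 2*N*T²))/5 = 2*T/(5*(N + 2*N*T²)))
U(280, -532) - G(-12)*(175 - 151) = (⅖)*280/(-532*(1 + 2*280²)) - (175 - 151) = (⅖)*280*(-1/532)/(1 + 2*78400) - 24 = (⅖)*280*(-1/532)/(1 + 156800) - 1*24 = (⅖)*280*(-1/532)/156801 - 24 = (⅖)*280*(-1/532)*(1/156801) - 24 = -4/2979219 - 24 = -71501260/2979219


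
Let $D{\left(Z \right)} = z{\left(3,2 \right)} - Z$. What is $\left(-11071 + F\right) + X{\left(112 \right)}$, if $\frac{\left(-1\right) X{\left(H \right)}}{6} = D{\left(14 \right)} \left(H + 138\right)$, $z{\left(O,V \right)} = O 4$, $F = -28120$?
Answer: $-36191$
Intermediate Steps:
$z{\left(O,V \right)} = 4 O$
$D{\left(Z \right)} = 12 - Z$ ($D{\left(Z \right)} = 4 \cdot 3 - Z = 12 - Z$)
$X{\left(H \right)} = 1656 + 12 H$ ($X{\left(H \right)} = - 6 \left(12 - 14\right) \left(H + 138\right) = - 6 \left(12 - 14\right) \left(138 + H\right) = - 6 \left(- 2 \left(138 + H\right)\right) = - 6 \left(-276 - 2 H\right) = 1656 + 12 H$)
$\left(-11071 + F\right) + X{\left(112 \right)} = \left(-11071 - 28120\right) + \left(1656 + 12 \cdot 112\right) = -39191 + \left(1656 + 1344\right) = -39191 + 3000 = -36191$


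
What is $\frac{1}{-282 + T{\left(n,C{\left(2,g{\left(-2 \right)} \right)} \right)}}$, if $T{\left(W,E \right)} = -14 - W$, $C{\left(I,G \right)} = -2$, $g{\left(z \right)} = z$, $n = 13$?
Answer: $- \frac{1}{309} \approx -0.0032362$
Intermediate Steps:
$\frac{1}{-282 + T{\left(n,C{\left(2,g{\left(-2 \right)} \right)} \right)}} = \frac{1}{-282 - 27} = \frac{1}{-309} = - \frac{1}{309}$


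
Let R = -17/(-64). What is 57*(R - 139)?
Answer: -506103/64 ≈ -7907.9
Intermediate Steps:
R = 17/64 (R = -17*(-1/64) = 17/64 ≈ 0.26563)
57*(R - 139) = 57*(17/64 - 139) = 57*(-8879/64) = -506103/64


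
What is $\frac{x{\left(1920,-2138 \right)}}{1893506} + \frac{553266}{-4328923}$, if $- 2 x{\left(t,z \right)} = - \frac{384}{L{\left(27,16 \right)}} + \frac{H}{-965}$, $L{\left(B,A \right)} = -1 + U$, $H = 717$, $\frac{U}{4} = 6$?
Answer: $- \frac{46501842943580367}{363857801910546820} \approx -0.1278$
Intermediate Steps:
$U = 24$ ($U = 4 \cdot 6 = 24$)
$L{\left(B,A \right)} = 23$ ($L{\left(B,A \right)} = -1 + 24 = 23$)
$x{\left(t,z \right)} = \frac{387051}{44390}$ ($x{\left(t,z \right)} = - \frac{- \frac{384}{23} + \frac{717}{-965}}{2} = - \frac{\left(-384\right) \frac{1}{23} + 717 \left(- \frac{1}{965}\right)}{2} = - \frac{- \frac{384}{23} - \frac{717}{965}}{2} = \left(- \frac{1}{2}\right) \left(- \frac{387051}{22195}\right) = \frac{387051}{44390}$)
$\frac{x{\left(1920,-2138 \right)}}{1893506} + \frac{553266}{-4328923} = \frac{387051}{44390 \cdot 1893506} + \frac{553266}{-4328923} = \frac{387051}{44390} \cdot \frac{1}{1893506} + 553266 \left(- \frac{1}{4328923}\right) = \frac{387051}{84052731340} - \frac{553266}{4328923} = - \frac{46501842943580367}{363857801910546820}$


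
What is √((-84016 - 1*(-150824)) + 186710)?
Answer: √253518 ≈ 503.51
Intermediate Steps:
√((-84016 - 1*(-150824)) + 186710) = √((-84016 + 150824) + 186710) = √(66808 + 186710) = √253518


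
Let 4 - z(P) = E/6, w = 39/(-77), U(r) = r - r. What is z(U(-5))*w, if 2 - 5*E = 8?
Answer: -117/55 ≈ -2.1273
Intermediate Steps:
E = -6/5 (E = ⅖ - ⅕*8 = ⅖ - 8/5 = -6/5 ≈ -1.2000)
U(r) = 0
w = -39/77 (w = 39*(-1/77) = -39/77 ≈ -0.50649)
z(P) = 21/5 (z(P) = 4 - (-6)/(5*6) = 4 - 1*(-⅕) = 4 + ⅕ = 21/5)
z(U(-5))*w = (21/5)*(-39/77) = -117/55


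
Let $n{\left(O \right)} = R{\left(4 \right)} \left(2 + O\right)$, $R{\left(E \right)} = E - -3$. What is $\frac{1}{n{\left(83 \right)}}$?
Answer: $\frac{1}{595} \approx 0.0016807$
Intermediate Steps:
$R{\left(E \right)} = 3 + E$ ($R{\left(E \right)} = E + 3 = 3 + E$)
$n{\left(O \right)} = 14 + 7 O$ ($n{\left(O \right)} = \left(3 + 4\right) \left(2 + O\right) = 7 \left(2 + O\right) = 14 + 7 O$)
$\frac{1}{n{\left(83 \right)}} = \frac{1}{14 + 7 \cdot 83} = \frac{1}{14 + 581} = \frac{1}{595}$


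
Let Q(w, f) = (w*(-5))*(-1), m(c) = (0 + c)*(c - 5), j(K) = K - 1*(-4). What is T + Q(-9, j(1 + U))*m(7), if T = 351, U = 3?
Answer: -279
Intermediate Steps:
j(K) = 4 + K (j(K) = K + 4 = 4 + K)
m(c) = c*(-5 + c)
Q(w, f) = 5*w (Q(w, f) = -5*w*(-1) = 5*w)
T + Q(-9, j(1 + U))*m(7) = 351 + (5*(-9))*(7*(-5 + 7)) = 351 - 315*2 = 351 - 45*14 = 351 - 630 = -279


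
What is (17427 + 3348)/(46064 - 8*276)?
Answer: 20775/43856 ≈ 0.47371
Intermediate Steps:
(17427 + 3348)/(46064 - 8*276) = 20775/(46064 - 2208) = 20775/43856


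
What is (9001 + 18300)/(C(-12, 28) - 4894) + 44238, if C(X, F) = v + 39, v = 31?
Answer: 213376811/4824 ≈ 44232.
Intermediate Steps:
C(X, F) = 70 (C(X, F) = 31 + 39 = 70)
(9001 + 18300)/(C(-12, 28) - 4894) + 44238 = (9001 + 18300)/(70 - 4894) + 44238 = 27301/(-4824) + 44238 = 27301*(-1/4824) + 44238 = -27301/4824 + 44238 = 213376811/4824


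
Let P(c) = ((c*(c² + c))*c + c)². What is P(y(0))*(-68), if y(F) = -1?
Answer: -68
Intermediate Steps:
P(c) = (c + c²*(c + c²))² (P(c) = ((c*(c + c²))*c + c)² = (c²*(c + c²) + c)² = (c + c²*(c + c²))²)
P(y(0))*(-68) = ((-1)²*(1 + (-1)² + (-1)³)²)*(-68) = (1*(1 + 1 - 1)²)*(-68) = (1*1²)*(-68) = (1*1)*(-68) = 1*(-68) = -68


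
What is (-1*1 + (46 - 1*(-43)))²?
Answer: 7744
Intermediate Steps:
(-1*1 + (46 - 1*(-43)))² = (-1 + (46 + 43))² = (-1 + 89)² = 88² = 7744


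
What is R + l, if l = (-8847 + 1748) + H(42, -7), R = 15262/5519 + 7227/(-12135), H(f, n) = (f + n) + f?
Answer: -156713181291/22324355 ≈ -7019.8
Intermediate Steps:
H(f, n) = n + 2*f
R = 48439519/22324355 (R = 15262*(1/5519) + 7227*(-1/12135) = 15262/5519 - 2409/4045 = 48439519/22324355 ≈ 2.1698)
l = -7022 (l = (-8847 + 1748) + (-7 + 2*42) = -7099 + (-7 + 84) = -7099 + 77 = -7022)
R + l = 48439519/22324355 - 7022 = -156713181291/22324355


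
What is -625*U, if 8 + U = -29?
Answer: 23125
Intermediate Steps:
U = -37 (U = -8 - 29 = -37)
-625*U = -625*(-37) = 23125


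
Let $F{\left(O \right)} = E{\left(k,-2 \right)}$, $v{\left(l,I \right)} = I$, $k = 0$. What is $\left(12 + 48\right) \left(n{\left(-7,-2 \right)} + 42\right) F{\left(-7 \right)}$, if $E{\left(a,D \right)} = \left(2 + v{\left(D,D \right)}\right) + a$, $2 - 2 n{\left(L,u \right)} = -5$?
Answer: $0$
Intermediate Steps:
$n{\left(L,u \right)} = \frac{7}{2}$ ($n{\left(L,u \right)} = 1 - - \frac{5}{2} = 1 + \frac{5}{2} = \frac{7}{2}$)
$E{\left(a,D \right)} = 2 + D + a$ ($E{\left(a,D \right)} = \left(2 + D\right) + a = 2 + D + a$)
$F{\left(O \right)} = 0$ ($F{\left(O \right)} = 2 - 2 + 0 = 0$)
$\left(12 + 48\right) \left(n{\left(-7,-2 \right)} + 42\right) F{\left(-7 \right)} = \left(12 + 48\right) \left(\frac{7}{2} + 42\right) 0 = 60 \cdot \frac{91}{2} \cdot 0 = 2730 \cdot 0 = 0$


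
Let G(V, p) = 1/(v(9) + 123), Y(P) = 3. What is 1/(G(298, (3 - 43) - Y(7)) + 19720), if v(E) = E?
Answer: 132/2603041 ≈ 5.0710e-5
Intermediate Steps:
G(V, p) = 1/132 (G(V, p) = 1/(9 + 123) = 1/132)
1/(G(298, (3 - 43) - Y(7)) + 19720) = 1/(1/132 + 19720) = 1/(2603041/132) = 132/2603041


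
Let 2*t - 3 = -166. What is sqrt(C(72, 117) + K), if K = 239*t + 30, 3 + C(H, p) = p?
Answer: I*sqrt(77338)/2 ≈ 139.05*I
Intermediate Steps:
t = -163/2 (t = 3/2 + (1/2)*(-166) = 3/2 - 83 = -163/2 ≈ -81.500)
C(H, p) = -3 + p
K = -38897/2 (K = 239*(-163/2) + 30 = -38957/2 + 30 = -38897/2 ≈ -19449.)
sqrt(C(72, 117) + K) = sqrt((-3 + 117) - 38897/2) = sqrt(114 - 38897/2) = sqrt(-38669/2) = I*sqrt(77338)/2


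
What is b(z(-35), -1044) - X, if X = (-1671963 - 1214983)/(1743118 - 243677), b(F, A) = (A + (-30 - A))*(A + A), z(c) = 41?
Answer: 93927871186/1499441 ≈ 62642.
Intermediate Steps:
b(F, A) = -60*A
X = -2886946/1499441 ≈ -1.9253
b(z(-35), -1044) - X = -60*(-1044) - 1*(-2886946/1499441) = 62640 + 2886946/1499441 = 93927871186/1499441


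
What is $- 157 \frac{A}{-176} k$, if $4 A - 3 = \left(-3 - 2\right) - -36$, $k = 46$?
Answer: $\frac{61387}{176} \approx 348.79$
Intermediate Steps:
$A = \frac{17}{2}$ ($A = \frac{3}{4} + \frac{\left(-3 - 2\right) - -36}{4} = \frac{3}{4} + \frac{\left(-3 - 2\right) + 36}{4} = \frac{3}{4} + \frac{-5 + 36}{4} = \frac{3}{4} + \frac{1}{4} \cdot 31 = \frac{3}{4} + \frac{31}{4} = \frac{17}{2} \approx 8.5$)
$- 157 \frac{A}{-176} k = - 157 \frac{17}{2 \left(-176\right)} 46 = - 157 \cdot \frac{17}{2} \left(- \frac{1}{176}\right) 46 = \left(-157\right) \left(- \frac{17}{352}\right) 46 = \frac{2669}{352} \cdot 46 = \frac{61387}{176}$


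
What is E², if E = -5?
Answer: 25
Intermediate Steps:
E² = (-5)² = 25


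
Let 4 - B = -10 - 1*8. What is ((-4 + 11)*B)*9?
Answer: 1386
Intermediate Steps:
B = 22 (B = 4 - (-10 - 1*8) = 4 - (-10 - 8) = 4 - 1*(-18) = 4 + 18 = 22)
((-4 + 11)*B)*9 = ((-4 + 11)*22)*9 = (7*22)*9 = 154*9 = 1386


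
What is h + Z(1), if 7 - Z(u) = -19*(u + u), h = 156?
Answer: 201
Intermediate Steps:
Z(u) = 7 + 38*u (Z(u) = 7 - (-19)*(u + u) = 7 - (-19)*2*u = 7 - (-38)*u = 7 + 38*u)
h + Z(1) = 156 + (7 + 38*1) = 156 + (7 + 38) = 156 + 45 = 201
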